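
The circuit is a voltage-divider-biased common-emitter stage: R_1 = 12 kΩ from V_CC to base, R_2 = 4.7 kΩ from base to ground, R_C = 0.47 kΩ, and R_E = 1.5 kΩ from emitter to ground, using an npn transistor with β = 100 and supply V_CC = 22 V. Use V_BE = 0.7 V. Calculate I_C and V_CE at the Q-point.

Thevenize the base divider: V_Th = V_CC·R_2/(R_1+R_2) = 22×4.7/16.7 = 6.19 V, R_Th = R_1‖R_2 = 3.38 kΩ.
Base-emitter loop: V_Th = I_B·R_Th + V_BE + (β+1)I_B·R_E, so I_B = (6.19 − 0.7) / (3.38 + 101×1.5) = 0.0355 mA.
I_C = β·I_B = 100×0.0355 = 3.55 mA, and I_E = (β+1)I_B = 3.58 mA.
V_CE = V_CC − I_C·R_C − I_E·R_E = 22 − 3.55×0.47 − 3.58×1.5 = 15 V.
V_CE = 15 V > 0.2 V confirms active-region operation.

I_C ≈ 3.5 mA, V_CE ≈ 15 V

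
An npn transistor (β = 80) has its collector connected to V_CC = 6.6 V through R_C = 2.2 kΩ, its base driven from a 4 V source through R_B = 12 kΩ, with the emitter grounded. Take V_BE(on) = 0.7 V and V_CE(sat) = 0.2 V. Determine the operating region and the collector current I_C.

saturation; I_C ≈ 2.9 mA

Assume active: I_B = (4 − 0.7)/12 = 0.275 mA, giving I_C = β·I_B = 22 mA.
But then V_CE = 6.6 − 22×2.2 = -41.8 V < V_CE(sat) = 0.2 V — impossible in the active region.
So the transistor is saturated. With V_CE = 0.2 V, I_C = (V_CC − 0.2)/R_C = 6.4/2.2 = 2.91 mA.
Check: β·I_B = 22 mA > I_C = 2.91 mA, confirming saturation.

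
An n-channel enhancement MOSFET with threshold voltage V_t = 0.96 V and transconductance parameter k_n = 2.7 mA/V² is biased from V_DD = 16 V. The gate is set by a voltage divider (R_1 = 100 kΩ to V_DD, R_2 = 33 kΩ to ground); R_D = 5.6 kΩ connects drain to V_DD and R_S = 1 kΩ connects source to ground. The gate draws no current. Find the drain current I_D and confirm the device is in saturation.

I_D ≈ 1.8 mA

V_G = V_DD·R_2/(R_1+R_2) = 16×33/133 = 3.97 V.
Assume saturation: I_D = (k_n/2)(V_GS − V_t)² with V_GS = V_G − I_D·R_S = 3.97 − 1·I_D.
Substituting gives 1.35·I_D² − 9.13·I_D + 12.2 = 0, with roots I_D = 1.84 or 4.92 mA.
The root I_D = 4.92 mA gives V_GS = -0.949 V ≤ V_t, so take I_D = 1.84 mA.
Then V_GS = 2.13 V and V_DS = V_DD − I_D(R_D+R_S) = 16 − 1.84×6.6 = 3.84 V.
Saturation requires V_DS ≥ V_GS − V_t = 1.17 V; 3.84 ≥ 1.17 ✓.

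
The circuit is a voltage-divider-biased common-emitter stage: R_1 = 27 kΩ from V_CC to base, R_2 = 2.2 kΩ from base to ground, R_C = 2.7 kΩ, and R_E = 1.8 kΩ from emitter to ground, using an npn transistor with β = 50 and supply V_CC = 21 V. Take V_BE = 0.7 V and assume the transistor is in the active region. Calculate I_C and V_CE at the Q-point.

Thevenize the base divider: V_Th = V_CC·R_2/(R_1+R_2) = 21×2.2/29.2 = 1.58 V, R_Th = R_1‖R_2 = 2.03 kΩ.
Base-emitter loop: V_Th = I_B·R_Th + V_BE + (β+1)I_B·R_E, so I_B = (1.58 − 0.7) / (2.03 + 51×1.8) = 0.0094 mA.
I_C = β·I_B = 50×0.0094 = 0.47 mA, and I_E = (β+1)I_B = 0.479 mA.
V_CE = V_CC − I_C·R_C − I_E·R_E = 21 − 0.47×2.7 − 0.479×1.8 = 18.9 V.
V_CE = 18.9 V > 0.2 V confirms active-region operation.

I_C ≈ 0.47 mA, V_CE ≈ 19 V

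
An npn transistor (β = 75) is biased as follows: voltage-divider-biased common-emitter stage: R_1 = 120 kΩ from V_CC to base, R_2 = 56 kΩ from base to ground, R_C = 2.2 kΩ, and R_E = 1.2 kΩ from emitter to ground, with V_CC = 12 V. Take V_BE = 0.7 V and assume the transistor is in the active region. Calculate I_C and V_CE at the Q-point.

Thevenize the base divider: V_Th = V_CC·R_2/(R_1+R_2) = 12×56/176 = 3.82 V, R_Th = R_1‖R_2 = 38.2 kΩ.
Base-emitter loop: V_Th = I_B·R_Th + V_BE + (β+1)I_B·R_E, so I_B = (3.82 − 0.7) / (38.2 + 76×1.2) = 0.0241 mA.
I_C = β·I_B = 75×0.0241 = 1.81 mA, and I_E = (β+1)I_B = 1.83 mA.
V_CE = V_CC − I_C·R_C − I_E·R_E = 12 − 1.81×2.2 − 1.83×1.2 = 5.83 V.
V_CE = 5.83 V > 0.2 V confirms active-region operation.

I_C ≈ 1.8 mA, V_CE ≈ 5.8 V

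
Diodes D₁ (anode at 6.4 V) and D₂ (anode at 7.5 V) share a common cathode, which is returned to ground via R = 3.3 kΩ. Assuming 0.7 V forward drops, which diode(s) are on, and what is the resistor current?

Only D₂ conducts; I_R ≈ 2.1 mA

Assume both conduct. Then node N would need to be at both 6.4−0.7 = 5.7 V and 7.5−0.7 = 6.8 V, which is impossible.
Assume only D₂ conducts: V_N = 7.5 − 0.7 = 6.8 V, so I_R = 6.8/3.3 = 2.06 mA.
Check D₁: its anode-to-cathode voltage is 6.4 − 6.8 = -0.4 V < 0.7 V, so it is off. The assumption is consistent.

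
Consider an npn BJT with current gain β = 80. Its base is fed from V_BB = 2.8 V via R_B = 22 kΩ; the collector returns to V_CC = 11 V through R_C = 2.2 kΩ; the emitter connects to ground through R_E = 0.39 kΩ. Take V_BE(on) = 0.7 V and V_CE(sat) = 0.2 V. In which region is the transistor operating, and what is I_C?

active; I_C ≈ 3.1 mA

Assume active. Base-emitter loop: I_B = (V_BB − V_BE)/(R_B + (β+1)R_E) = (2.8 − 0.7)/(22 + 81×0.39) = 0.0392 mA.
I_C = β·I_B = 80×0.0392 = 3.13 mA.
V_CE = V_CC − I_C·R_C − I_E·R_E = 11 − 3.13×2.2 − 3.17×0.39 = 2.87 V > V_CE(sat), so the active-region assumption holds.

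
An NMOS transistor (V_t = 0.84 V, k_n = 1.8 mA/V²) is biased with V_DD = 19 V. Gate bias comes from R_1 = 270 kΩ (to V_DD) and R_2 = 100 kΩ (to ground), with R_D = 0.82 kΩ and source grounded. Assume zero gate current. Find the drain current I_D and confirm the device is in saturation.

I_D ≈ 17 mA

V_G = V_DD·R_2/(R_1+R_2) = 19×100/370 = 5.14 V. With the source grounded, V_GS = V_G = 5.14 V.
Assume saturation: I_D = (k_n/2)(V_GS − V_t)² = (1.8/2)×(5.14 − 0.84)² = 0.9×4.3² = 16.6 mA.
V_DS = V_DD − I_D·R_D = 19 − 16.6×0.82 = 5.39 V.
Saturation requires V_DS ≥ V_GS − V_t = 4.3 V; 5.39 ≥ 4.3 ✓.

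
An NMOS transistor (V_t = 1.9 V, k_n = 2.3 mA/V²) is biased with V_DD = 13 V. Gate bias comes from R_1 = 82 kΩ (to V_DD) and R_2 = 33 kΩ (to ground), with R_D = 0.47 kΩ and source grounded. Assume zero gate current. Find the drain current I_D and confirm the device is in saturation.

I_D ≈ 3.9 mA

V_G = V_DD·R_2/(R_1+R_2) = 13×33/115 = 3.73 V. With the source grounded, V_GS = V_G = 3.73 V.
Assume saturation: I_D = (k_n/2)(V_GS − V_t)² = (2.3/2)×(3.73 − 1.9)² = 1.15×1.83² = 3.85 mA.
V_DS = V_DD − I_D·R_D = 13 − 3.85×0.47 = 11.2 V.
Saturation requires V_DS ≥ V_GS − V_t = 1.83 V; 11.2 ≥ 1.83 ✓.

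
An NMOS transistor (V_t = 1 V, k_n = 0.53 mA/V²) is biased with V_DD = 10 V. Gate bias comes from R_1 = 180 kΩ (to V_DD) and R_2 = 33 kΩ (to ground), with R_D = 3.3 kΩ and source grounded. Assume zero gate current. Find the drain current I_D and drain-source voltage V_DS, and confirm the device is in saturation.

I_D ≈ 0.08 mA, V_DS ≈ 9.7 V

V_G = V_DD·R_2/(R_1+R_2) = 10×33/213 = 1.55 V. With the source grounded, V_GS = V_G = 1.55 V.
Assume saturation: I_D = (k_n/2)(V_GS − V_t)² = (0.53/2)×(1.55 − 1)² = 0.265×0.549² = 0.08 mA.
V_DS = V_DD − I_D·R_D = 10 − 0.08×3.3 = 9.74 V.
Saturation requires V_DS ≥ V_GS − V_t = 0.549 V; 9.74 ≥ 0.549 ✓.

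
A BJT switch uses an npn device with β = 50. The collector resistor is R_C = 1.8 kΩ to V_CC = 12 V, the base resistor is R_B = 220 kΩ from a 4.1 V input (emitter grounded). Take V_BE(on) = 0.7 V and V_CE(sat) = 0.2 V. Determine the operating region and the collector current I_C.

active; I_C ≈ 0.77 mA

Assume active. Base-emitter loop: I_B = (V_BB − V_BE)/R_B = (4.1 − 0.7)/220 = 0.0155 mA.
I_C = β·I_B = 50×0.0155 = 0.773 mA.
V_CE = V_CC − I_C·R_C = 12 − 0.773×1.8 = 10.6 V > V_CE(sat), so the active-region assumption holds.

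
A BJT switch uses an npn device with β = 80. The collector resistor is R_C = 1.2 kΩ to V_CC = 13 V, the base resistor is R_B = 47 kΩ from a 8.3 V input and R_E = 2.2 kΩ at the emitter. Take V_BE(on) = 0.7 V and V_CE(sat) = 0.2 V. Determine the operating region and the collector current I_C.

active; I_C ≈ 2.7 mA

Assume active. Base-emitter loop: I_B = (V_BB − V_BE)/(R_B + (β+1)R_E) = (8.3 − 0.7)/(47 + 81×2.2) = 0.0337 mA.
I_C = β·I_B = 80×0.0337 = 2.7 mA.
V_CE = V_CC − I_C·R_C − I_E·R_E = 13 − 2.7×1.2 − 2.73×2.2 = 3.75 V > V_CE(sat), so the active-region assumption holds.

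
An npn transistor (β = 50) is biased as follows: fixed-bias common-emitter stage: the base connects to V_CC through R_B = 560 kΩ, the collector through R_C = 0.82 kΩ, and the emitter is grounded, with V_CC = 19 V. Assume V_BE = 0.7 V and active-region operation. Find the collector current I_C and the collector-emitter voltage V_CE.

I_C ≈ 1.6 mA, V_CE ≈ 18 V

Base loop: V_CC = I_B·R_B + V_BE, so I_B = (19 − 0.7)/560 kΩ = 0.0327 mA.
In the active region I_C = β·I_B = 50 × 0.0327 = 1.63 mA.
Collector loop: V_CE = V_CC − I_C·R_C = 19 − 1.63×0.82 = 17.7 V.
Since V_CE = 17.7 V > V_CE(sat) ≈ 0.2 V, the transistor is in the active region as assumed.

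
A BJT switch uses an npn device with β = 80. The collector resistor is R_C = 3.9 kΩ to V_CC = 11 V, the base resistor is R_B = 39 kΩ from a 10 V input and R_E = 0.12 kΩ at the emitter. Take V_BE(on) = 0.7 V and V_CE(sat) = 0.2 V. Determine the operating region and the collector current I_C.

Assume active: I_B = (10 − 0.7)/(39 + 81×0.12) = 0.191 mA, I_C = β·I_B = 15.3 mA.
Then V_CE = 11 − 15.3×3.9 − 15.5×0.12 = -50.4 V < 0.2 V — the active assumption fails.
Re-solve with V_CE = 0.2 V. KCL at the emitter: V_E/R_E = (V_BB−0.7−V_E)/R_B + (V_CC−0.2−V_E)/R_C, giving V_E = 0.349 V.
I_C = (V_CC − 0.2 − V_E)/R_C = (10.8 − 0.349)/3.9 = 2.68 mA.
Check: I_B = (9.3 − 0.349)/39 = 0.23 mA, and β·I_B = 18.4 mA > I_C, confirming saturation.

saturation; I_C ≈ 2.7 mA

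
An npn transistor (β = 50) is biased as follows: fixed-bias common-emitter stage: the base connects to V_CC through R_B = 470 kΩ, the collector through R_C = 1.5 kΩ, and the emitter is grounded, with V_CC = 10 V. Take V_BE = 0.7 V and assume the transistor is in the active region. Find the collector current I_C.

Base loop: V_CC = I_B·R_B + V_BE, so I_B = (10 − 0.7)/470 kΩ = 0.0198 mA.
In the active region I_C = β·I_B = 50 × 0.0198 = 0.989 mA.
Collector loop: V_CE = V_CC − I_C·R_C = 10 − 0.989×1.5 = 8.52 V.
Since V_CE = 8.52 V > V_CE(sat) ≈ 0.2 V, the transistor is in the active region as assumed.

I_C ≈ 0.99 mA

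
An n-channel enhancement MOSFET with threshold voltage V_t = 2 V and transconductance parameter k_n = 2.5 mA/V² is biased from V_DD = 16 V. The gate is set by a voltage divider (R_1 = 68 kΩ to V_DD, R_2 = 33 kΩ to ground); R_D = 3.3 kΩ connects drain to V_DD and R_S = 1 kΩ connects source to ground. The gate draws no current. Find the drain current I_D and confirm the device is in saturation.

I_D ≈ 2 mA

V_G = V_DD·R_2/(R_1+R_2) = 16×33/101 = 5.23 V.
Assume saturation: I_D = (k_n/2)(V_GS − V_t)² with V_GS = V_G − I_D·R_S = 5.23 − 1·I_D.
Substituting gives 1.25·I_D² − 9.07·I_D + 13 = 0, with roots I_D = 1.97 or 5.28 mA.
The root I_D = 5.28 mA gives V_GS = -0.056 V ≤ V_t, so take I_D = 1.97 mA.
Then V_GS = 3.26 V and V_DS = V_DD − I_D(R_D+R_S) = 16 − 1.97×4.3 = 7.52 V.
Saturation requires V_DS ≥ V_GS − V_t = 1.26 V; 7.52 ≥ 1.26 ✓.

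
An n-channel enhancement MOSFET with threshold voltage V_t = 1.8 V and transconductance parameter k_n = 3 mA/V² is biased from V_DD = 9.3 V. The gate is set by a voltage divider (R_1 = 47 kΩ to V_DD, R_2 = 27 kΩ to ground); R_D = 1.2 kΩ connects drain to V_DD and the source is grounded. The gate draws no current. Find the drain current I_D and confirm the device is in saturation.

V_G = V_DD·R_2/(R_1+R_2) = 9.3×27/74 = 3.39 V. With the source grounded, V_GS = V_G = 3.39 V.
Assume saturation: I_D = (k_n/2)(V_GS − V_t)² = (3/2)×(3.39 − 1.8)² = 1.5×1.59² = 3.81 mA.
V_DS = V_DD − I_D·R_D = 9.3 − 3.81×1.2 = 4.73 V.
Saturation requires V_DS ≥ V_GS − V_t = 1.59 V; 4.73 ≥ 1.59 ✓.

I_D ≈ 3.8 mA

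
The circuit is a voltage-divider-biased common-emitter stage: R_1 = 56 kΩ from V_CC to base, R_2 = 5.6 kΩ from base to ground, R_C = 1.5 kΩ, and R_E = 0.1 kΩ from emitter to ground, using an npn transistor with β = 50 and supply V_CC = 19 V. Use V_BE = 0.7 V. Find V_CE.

V_CE ≈ 11 V

Thevenize the base divider: V_Th = V_CC·R_2/(R_1+R_2) = 19×5.6/61.6 = 1.73 V, R_Th = R_1‖R_2 = 5.09 kΩ.
Base-emitter loop: V_Th = I_B·R_Th + V_BE + (β+1)I_B·R_E, so I_B = (1.73 − 0.7) / (5.09 + 51×0.1) = 0.101 mA.
I_C = β·I_B = 50×0.101 = 5.04 mA, and I_E = (β+1)I_B = 5.14 mA.
V_CE = V_CC − I_C·R_C − I_E·R_E = 19 − 5.04×1.5 − 5.14×0.1 = 10.9 V.
V_CE = 10.9 V > 0.2 V confirms active-region operation.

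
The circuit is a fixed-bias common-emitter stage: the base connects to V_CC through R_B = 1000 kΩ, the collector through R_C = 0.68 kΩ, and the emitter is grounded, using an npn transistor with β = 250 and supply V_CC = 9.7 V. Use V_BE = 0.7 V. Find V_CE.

Base loop: V_CC = I_B·R_B + V_BE, so I_B = (9.7 − 0.7)/1000 kΩ = 0.009 mA.
In the active region I_C = β·I_B = 250 × 0.009 = 2.25 mA.
Collector loop: V_CE = V_CC − I_C·R_C = 9.7 − 2.25×0.68 = 8.17 V.
Since V_CE = 8.17 V > V_CE(sat) ≈ 0.2 V, the transistor is in the active region as assumed.

V_CE ≈ 8.2 V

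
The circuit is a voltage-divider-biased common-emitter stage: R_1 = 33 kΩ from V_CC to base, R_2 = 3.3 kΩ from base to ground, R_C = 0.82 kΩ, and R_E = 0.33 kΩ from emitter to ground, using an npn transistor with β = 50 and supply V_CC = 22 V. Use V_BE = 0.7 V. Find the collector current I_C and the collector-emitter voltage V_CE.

Thevenize the base divider: V_Th = V_CC·R_2/(R_1+R_2) = 22×3.3/36.3 = 2 V, R_Th = R_1‖R_2 = 3 kΩ.
Base-emitter loop: V_Th = I_B·R_Th + V_BE + (β+1)I_B·R_E, so I_B = (2 − 0.7) / (3 + 51×0.33) = 0.0656 mA.
I_C = β·I_B = 50×0.0656 = 3.28 mA, and I_E = (β+1)I_B = 3.34 mA.
V_CE = V_CC − I_C·R_C − I_E·R_E = 22 − 3.28×0.82 − 3.34×0.33 = 18.2 V.
V_CE = 18.2 V > 0.2 V confirms active-region operation.

I_C ≈ 3.3 mA, V_CE ≈ 18 V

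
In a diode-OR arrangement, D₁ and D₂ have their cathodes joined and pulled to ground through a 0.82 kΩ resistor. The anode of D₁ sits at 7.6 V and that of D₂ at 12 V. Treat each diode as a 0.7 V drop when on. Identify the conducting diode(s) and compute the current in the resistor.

Assume both conduct. Then node N would need to be at both 7.6−0.7 = 6.9 V and 12−0.7 = 11.3 V, which is impossible.
Assume only D₂ conducts: V_N = 12 − 0.7 = 11.3 V, so I_R = 11.3/0.82 = 13.8 mA.
Check D₁: its anode-to-cathode voltage is 7.6 − 11.3 = -3.7 V < 0.7 V, so it is off. The assumption is consistent.

Only D₂ conducts; I_R ≈ 14 mA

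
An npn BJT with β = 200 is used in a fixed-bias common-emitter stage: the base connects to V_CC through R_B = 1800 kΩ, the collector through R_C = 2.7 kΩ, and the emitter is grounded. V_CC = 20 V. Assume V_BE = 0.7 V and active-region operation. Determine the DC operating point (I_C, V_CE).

I_C ≈ 2.1 mA, V_CE ≈ 14 V

Base loop: V_CC = I_B·R_B + V_BE, so I_B = (20 − 0.7)/1800 kΩ = 0.0107 mA.
In the active region I_C = β·I_B = 200 × 0.0107 = 2.14 mA.
Collector loop: V_CE = V_CC − I_C·R_C = 20 − 2.14×2.7 = 14.2 V.
Since V_CE = 14.2 V > V_CE(sat) ≈ 0.2 V, the transistor is in the active region as assumed.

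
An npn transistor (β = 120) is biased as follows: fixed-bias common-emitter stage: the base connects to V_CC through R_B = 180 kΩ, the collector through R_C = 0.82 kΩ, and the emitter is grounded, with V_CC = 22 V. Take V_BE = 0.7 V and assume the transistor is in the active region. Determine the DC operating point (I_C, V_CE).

I_C ≈ 14 mA, V_CE ≈ 10 V

Base loop: V_CC = I_B·R_B + V_BE, so I_B = (22 − 0.7)/180 kΩ = 0.118 mA.
In the active region I_C = β·I_B = 120 × 0.118 = 14.2 mA.
Collector loop: V_CE = V_CC − I_C·R_C = 22 − 14.2×0.82 = 10.4 V.
Since V_CE = 10.4 V > V_CE(sat) ≈ 0.2 V, the transistor is in the active region as assumed.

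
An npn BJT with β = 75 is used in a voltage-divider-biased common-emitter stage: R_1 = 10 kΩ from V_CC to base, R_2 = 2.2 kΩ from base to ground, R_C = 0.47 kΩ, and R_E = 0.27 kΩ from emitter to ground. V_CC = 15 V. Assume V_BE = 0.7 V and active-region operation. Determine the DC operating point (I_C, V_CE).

Thevenize the base divider: V_Th = V_CC·R_2/(R_1+R_2) = 15×2.2/12.2 = 2.7 V, R_Th = R_1‖R_2 = 1.8 kΩ.
Base-emitter loop: V_Th = I_B·R_Th + V_BE + (β+1)I_B·R_E, so I_B = (2.7 − 0.7) / (1.8 + 76×0.27) = 0.0898 mA.
I_C = β·I_B = 75×0.0898 = 6.74 mA, and I_E = (β+1)I_B = 6.83 mA.
V_CE = V_CC − I_C·R_C − I_E·R_E = 15 − 6.74×0.47 − 6.83×0.27 = 9.99 V.
V_CE = 9.99 V > 0.2 V confirms active-region operation.

I_C ≈ 6.7 mA, V_CE ≈ 10 V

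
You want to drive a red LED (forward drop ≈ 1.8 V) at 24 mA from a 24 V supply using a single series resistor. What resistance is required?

The resistor drops V_S − V_D = 24 − 1.8 = 22.2 V at 24 mA.
R = 22.2 V / 24 mA = 0.925 kΩ.

R ≈ 0.92 kΩ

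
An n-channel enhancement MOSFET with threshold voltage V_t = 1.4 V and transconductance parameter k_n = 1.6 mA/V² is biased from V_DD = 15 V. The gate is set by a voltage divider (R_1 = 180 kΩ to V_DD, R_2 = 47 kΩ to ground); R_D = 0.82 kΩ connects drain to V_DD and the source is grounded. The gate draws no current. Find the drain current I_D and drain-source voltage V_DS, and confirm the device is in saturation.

I_D ≈ 2.3 mA, V_DS ≈ 13 V

V_G = V_DD·R_2/(R_1+R_2) = 15×47/227 = 3.11 V. With the source grounded, V_GS = V_G = 3.11 V.
Assume saturation: I_D = (k_n/2)(V_GS − V_t)² = (1.6/2)×(3.11 − 1.4)² = 0.8×1.71² = 2.33 mA.
V_DS = V_DD − I_D·R_D = 15 − 2.33×0.82 = 13.1 V.
Saturation requires V_DS ≥ V_GS − V_t = 1.71 V; 13.1 ≥ 1.71 ✓.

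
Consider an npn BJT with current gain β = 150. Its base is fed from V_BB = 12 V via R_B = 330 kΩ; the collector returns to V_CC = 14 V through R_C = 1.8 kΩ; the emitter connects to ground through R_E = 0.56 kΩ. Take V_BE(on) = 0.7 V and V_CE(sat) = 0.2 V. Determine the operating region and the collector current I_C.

Assume active. Base-emitter loop: I_B = (V_BB − V_BE)/(R_B + (β+1)R_E) = (12 − 0.7)/(330 + 151×0.56) = 0.0273 mA.
I_C = β·I_B = 150×0.0273 = 4.09 mA.
V_CE = V_CC − I_C·R_C − I_E·R_E = 14 − 4.09×1.8 − 4.12×0.56 = 4.34 V > V_CE(sat), so the active-region assumption holds.

active; I_C ≈ 4.1 mA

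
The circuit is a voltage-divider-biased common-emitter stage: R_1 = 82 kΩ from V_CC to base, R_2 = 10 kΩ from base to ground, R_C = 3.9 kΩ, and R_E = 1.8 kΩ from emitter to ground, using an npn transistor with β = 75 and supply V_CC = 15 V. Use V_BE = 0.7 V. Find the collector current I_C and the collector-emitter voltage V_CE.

I_C ≈ 0.48 mA, V_CE ≈ 12 V

Thevenize the base divider: V_Th = V_CC·R_2/(R_1+R_2) = 15×10/92 = 1.63 V, R_Th = R_1‖R_2 = 8.91 kΩ.
Base-emitter loop: V_Th = I_B·R_Th + V_BE + (β+1)I_B·R_E, so I_B = (1.63 − 0.7) / (8.91 + 76×1.8) = 0.00639 mA.
I_C = β·I_B = 75×0.00639 = 0.479 mA, and I_E = (β+1)I_B = 0.485 mA.
V_CE = V_CC − I_C·R_C − I_E·R_E = 15 − 0.479×3.9 − 0.485×1.8 = 12.3 V.
V_CE = 12.3 V > 0.2 V confirms active-region operation.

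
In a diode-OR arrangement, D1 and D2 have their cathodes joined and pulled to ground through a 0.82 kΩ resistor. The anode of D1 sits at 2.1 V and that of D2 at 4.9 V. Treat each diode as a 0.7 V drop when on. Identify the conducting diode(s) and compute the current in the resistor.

Only D2 conducts; I_R ≈ 5.1 mA

Assume both conduct. Then node N would need to be at both 2.1−0.7 = 1.4 V and 4.9−0.7 = 4.2 V, which is impossible.
Assume only D2 conducts: V_N = 4.9 − 0.7 = 4.2 V, so I_R = 4.2/0.82 = 5.12 mA.
Check D1: its anode-to-cathode voltage is 2.1 − 4.2 = -2.1 V < 0.7 V, so it is off. The assumption is consistent.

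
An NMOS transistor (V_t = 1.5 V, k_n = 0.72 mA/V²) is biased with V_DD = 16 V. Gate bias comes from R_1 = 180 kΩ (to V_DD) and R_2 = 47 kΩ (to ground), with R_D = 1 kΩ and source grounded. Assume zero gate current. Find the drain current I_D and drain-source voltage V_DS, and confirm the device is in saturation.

I_D ≈ 1.2 mA, V_DS ≈ 15 V

V_G = V_DD·R_2/(R_1+R_2) = 16×47/227 = 3.31 V. With the source grounded, V_GS = V_G = 3.31 V.
Assume saturation: I_D = (k_n/2)(V_GS − V_t)² = (0.72/2)×(3.31 − 1.5)² = 0.36×1.81² = 1.18 mA.
V_DS = V_DD − I_D·R_D = 16 − 1.18×1 = 14.8 V.
Saturation requires V_DS ≥ V_GS − V_t = 1.81 V; 14.8 ≥ 1.81 ✓.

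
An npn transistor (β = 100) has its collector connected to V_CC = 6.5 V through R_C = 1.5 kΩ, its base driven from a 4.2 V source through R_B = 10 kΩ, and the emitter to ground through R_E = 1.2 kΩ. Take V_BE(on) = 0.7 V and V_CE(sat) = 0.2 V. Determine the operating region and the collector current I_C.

saturation; I_C ≈ 2.3 mA

Assume active: I_B = (4.2 − 0.7)/(10 + 101×1.2) = 0.0267 mA, I_C = β·I_B = 2.67 mA.
Then V_CE = 6.5 − 2.67×1.5 − 2.69×1.2 = -0.735 V < 0.2 V — the active assumption fails.
Re-solve with V_CE = 0.2 V. KCL at the emitter: V_E/R_E = (V_BB−0.7−V_E)/R_B + (V_CC−0.2−V_E)/R_C, giving V_E = 2.84 V.
I_C = (V_CC − 0.2 − V_E)/R_C = (6.3 − 2.84)/1.5 = 2.3 mA.
Check: I_B = (3.5 − 2.84)/10 = 0.0656 mA, and β·I_B = 6.56 mA > I_C, confirming saturation.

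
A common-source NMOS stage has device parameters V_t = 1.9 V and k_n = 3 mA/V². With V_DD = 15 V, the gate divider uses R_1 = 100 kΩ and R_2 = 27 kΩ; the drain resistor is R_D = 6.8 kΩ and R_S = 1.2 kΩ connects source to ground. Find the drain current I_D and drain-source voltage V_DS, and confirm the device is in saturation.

I_D ≈ 0.56 mA, V_DS ≈ 10 V

V_G = V_DD·R_2/(R_1+R_2) = 15×27/127 = 3.19 V.
Assume saturation: I_D = (k_n/2)(V_GS − V_t)² with V_GS = V_G − I_D·R_S = 3.19 − 1.2·I_D.
Substituting gives 2.16·I_D² − 5.64·I_D + 2.49 = 0, with roots I_D = 0.563 or 2.05 mA.
The root I_D = 2.05 mA gives V_GS = 0.732 V ≤ V_t, so take I_D = 0.563 mA.
Then V_GS = 2.51 V and V_DS = V_DD − I_D(R_D+R_S) = 15 − 0.563×8 = 10.5 V.
Saturation requires V_DS ≥ V_GS − V_t = 0.613 V; 10.5 ≥ 0.613 ✓.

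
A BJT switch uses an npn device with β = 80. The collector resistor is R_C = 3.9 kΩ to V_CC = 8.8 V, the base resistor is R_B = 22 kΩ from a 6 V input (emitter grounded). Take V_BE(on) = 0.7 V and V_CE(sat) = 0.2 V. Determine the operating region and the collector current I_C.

Assume active: I_B = (6 − 0.7)/22 = 0.241 mA, giving I_C = β·I_B = 19.3 mA.
But then V_CE = 8.8 − 19.3×3.9 = -66.4 V < V_CE(sat) = 0.2 V — impossible in the active region.
So the transistor is saturated. With V_CE = 0.2 V, I_C = (V_CC − 0.2)/R_C = 8.6/3.9 = 2.21 mA.
Check: β·I_B = 19.3 mA > I_C = 2.21 mA, confirming saturation.

saturation; I_C ≈ 2.2 mA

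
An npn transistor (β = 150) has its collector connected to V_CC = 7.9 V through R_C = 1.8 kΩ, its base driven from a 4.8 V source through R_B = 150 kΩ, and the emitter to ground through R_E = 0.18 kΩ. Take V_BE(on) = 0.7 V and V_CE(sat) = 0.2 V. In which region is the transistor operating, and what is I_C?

active; I_C ≈ 3.5 mA

Assume active. Base-emitter loop: I_B = (V_BB − V_BE)/(R_B + (β+1)R_E) = (4.8 − 0.7)/(150 + 151×0.18) = 0.0231 mA.
I_C = β·I_B = 150×0.0231 = 3.47 mA.
V_CE = V_CC − I_C·R_C − I_E·R_E = 7.9 − 3.47×1.8 − 3.49×0.18 = 1.02 V > V_CE(sat), so the active-region assumption holds.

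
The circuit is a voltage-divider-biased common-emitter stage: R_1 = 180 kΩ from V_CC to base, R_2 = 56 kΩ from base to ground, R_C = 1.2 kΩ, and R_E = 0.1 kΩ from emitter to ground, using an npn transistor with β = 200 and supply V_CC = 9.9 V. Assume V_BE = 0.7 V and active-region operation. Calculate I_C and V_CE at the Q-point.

I_C ≈ 5.3 mA, V_CE ≈ 3.1 V

Thevenize the base divider: V_Th = V_CC·R_2/(R_1+R_2) = 9.9×56/236 = 2.35 V, R_Th = R_1‖R_2 = 42.7 kΩ.
Base-emitter loop: V_Th = I_B·R_Th + V_BE + (β+1)I_B·R_E, so I_B = (2.35 − 0.7) / (42.7 + 201×0.1) = 0.0263 mA.
I_C = β·I_B = 200×0.0263 = 5.25 mA, and I_E = (β+1)I_B = 5.28 mA.
V_CE = V_CC − I_C·R_C − I_E·R_E = 9.9 − 5.25×1.2 − 5.28×0.1 = 3.07 V.
V_CE = 3.07 V > 0.2 V confirms active-region operation.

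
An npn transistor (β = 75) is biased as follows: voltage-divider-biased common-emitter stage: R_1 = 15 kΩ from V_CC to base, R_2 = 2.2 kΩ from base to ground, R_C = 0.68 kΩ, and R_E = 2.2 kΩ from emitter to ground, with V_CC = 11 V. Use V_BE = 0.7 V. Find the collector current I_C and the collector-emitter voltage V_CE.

Thevenize the base divider: V_Th = V_CC·R_2/(R_1+R_2) = 11×2.2/17.2 = 1.41 V, R_Th = R_1‖R_2 = 1.92 kΩ.
Base-emitter loop: V_Th = I_B·R_Th + V_BE + (β+1)I_B·R_E, so I_B = (1.41 − 0.7) / (1.92 + 76×2.2) = 0.00418 mA.
I_C = β·I_B = 75×0.00418 = 0.314 mA, and I_E = (β+1)I_B = 0.318 mA.
V_CE = V_CC − I_C·R_C − I_E·R_E = 11 − 0.314×0.68 − 0.318×2.2 = 10.1 V.
V_CE = 10.1 V > 0.2 V confirms active-region operation.

I_C ≈ 0.31 mA, V_CE ≈ 10 V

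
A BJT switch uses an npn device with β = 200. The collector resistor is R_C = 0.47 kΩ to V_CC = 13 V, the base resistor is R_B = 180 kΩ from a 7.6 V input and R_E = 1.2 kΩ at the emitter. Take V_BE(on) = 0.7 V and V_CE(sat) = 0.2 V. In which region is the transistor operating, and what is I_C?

Assume active. Base-emitter loop: I_B = (V_BB − V_BE)/(R_B + (β+1)R_E) = (7.6 − 0.7)/(180 + 201×1.2) = 0.0164 mA.
I_C = β·I_B = 200×0.0164 = 3.28 mA.
V_CE = V_CC − I_C·R_C − I_E·R_E = 13 − 3.28×0.47 − 3.29×1.2 = 7.51 V > V_CE(sat), so the active-region assumption holds.

active; I_C ≈ 3.3 mA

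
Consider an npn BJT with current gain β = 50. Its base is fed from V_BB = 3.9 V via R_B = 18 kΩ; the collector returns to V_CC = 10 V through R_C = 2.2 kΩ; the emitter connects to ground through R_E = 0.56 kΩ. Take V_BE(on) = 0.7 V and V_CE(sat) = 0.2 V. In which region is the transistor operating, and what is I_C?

Assume active. Base-emitter loop: I_B = (V_BB − V_BE)/(R_B + (β+1)R_E) = (3.9 − 0.7)/(18 + 51×0.56) = 0.0687 mA.
I_C = β·I_B = 50×0.0687 = 3.44 mA.
V_CE = V_CC − I_C·R_C − I_E·R_E = 10 − 3.44×2.2 − 3.51×0.56 = 0.477 V > V_CE(sat), so the active-region assumption holds.

active; I_C ≈ 3.4 mA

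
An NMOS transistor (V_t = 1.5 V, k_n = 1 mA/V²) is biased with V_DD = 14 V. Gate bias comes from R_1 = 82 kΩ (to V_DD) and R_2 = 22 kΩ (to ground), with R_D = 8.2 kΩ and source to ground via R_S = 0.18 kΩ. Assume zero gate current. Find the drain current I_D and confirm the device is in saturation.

I_D ≈ 0.85 mA

V_G = V_DD·R_2/(R_1+R_2) = 14×22/104 = 2.96 V.
Assume saturation: I_D = (k_n/2)(V_GS − V_t)² with V_GS = V_G − I_D·R_S = 2.96 − 0.18·I_D.
Substituting gives 0.0162·I_D² − 1.26·I_D + 1.07 = 0, with roots I_D = 0.855 or 77.1 mA.
The root I_D = 77.1 mA gives V_GS = -10.9 V ≤ V_t, so take I_D = 0.855 mA.
Then V_GS = 2.81 V and V_DS = V_DD − I_D(R_D+R_S) = 14 − 0.855×8.38 = 6.84 V.
Saturation requires V_DS ≥ V_GS − V_t = 1.31 V; 6.84 ≥ 1.31 ✓.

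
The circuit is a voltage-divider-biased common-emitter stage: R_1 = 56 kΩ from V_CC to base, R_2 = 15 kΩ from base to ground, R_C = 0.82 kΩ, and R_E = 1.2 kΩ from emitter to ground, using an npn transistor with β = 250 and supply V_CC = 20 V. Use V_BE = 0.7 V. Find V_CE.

V_CE ≈ 14 V

Thevenize the base divider: V_Th = V_CC·R_2/(R_1+R_2) = 20×15/71 = 4.23 V, R_Th = R_1‖R_2 = 11.8 kΩ.
Base-emitter loop: V_Th = I_B·R_Th + V_BE + (β+1)I_B·R_E, so I_B = (4.23 − 0.7) / (11.8 + 251×1.2) = 0.0113 mA.
I_C = β·I_B = 250×0.0113 = 2.82 mA, and I_E = (β+1)I_B = 2.83 mA.
V_CE = V_CC − I_C·R_C − I_E·R_E = 20 − 2.82×0.82 − 2.83×1.2 = 14.3 V.
V_CE = 14.3 V > 0.2 V confirms active-region operation.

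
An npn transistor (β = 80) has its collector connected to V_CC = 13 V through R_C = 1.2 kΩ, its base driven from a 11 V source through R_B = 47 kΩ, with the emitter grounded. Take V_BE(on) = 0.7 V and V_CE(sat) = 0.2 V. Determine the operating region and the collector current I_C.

saturation; I_C ≈ 11 mA

Assume active: I_B = (11 − 0.7)/47 = 0.219 mA, giving I_C = β·I_B = 17.5 mA.
But then V_CE = 13 − 17.5×1.2 = -8.04 V < V_CE(sat) = 0.2 V — impossible in the active region.
So the transistor is saturated. With V_CE = 0.2 V, I_C = (V_CC − 0.2)/R_C = 12.8/1.2 = 10.7 mA.
Check: β·I_B = 17.5 mA > I_C = 10.7 mA, confirming saturation.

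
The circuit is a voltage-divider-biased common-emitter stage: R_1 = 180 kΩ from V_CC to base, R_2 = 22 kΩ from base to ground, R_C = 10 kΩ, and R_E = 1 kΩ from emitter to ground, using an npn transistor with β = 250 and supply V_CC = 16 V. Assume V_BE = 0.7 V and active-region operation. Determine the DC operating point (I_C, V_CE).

I_C ≈ 0.96 mA, V_CE ≈ 5.4 V

Thevenize the base divider: V_Th = V_CC·R_2/(R_1+R_2) = 16×22/202 = 1.74 V, R_Th = R_1‖R_2 = 19.6 kΩ.
Base-emitter loop: V_Th = I_B·R_Th + V_BE + (β+1)I_B·R_E, so I_B = (1.74 − 0.7) / (19.6 + 251×1) = 0.00385 mA.
I_C = β·I_B = 250×0.00385 = 0.963 mA, and I_E = (β+1)I_B = 0.967 mA.
V_CE = V_CC − I_C·R_C − I_E·R_E = 16 − 0.963×10 − 0.967×1 = 5.4 V.
V_CE = 5.4 V > 0.2 V confirms active-region operation.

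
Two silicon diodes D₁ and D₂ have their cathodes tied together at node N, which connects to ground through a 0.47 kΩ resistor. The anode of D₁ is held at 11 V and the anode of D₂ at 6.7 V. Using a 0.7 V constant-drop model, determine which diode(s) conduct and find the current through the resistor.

Assume both conduct. Then node N would need to be at both 11−0.7 = 10.3 V and 6.7−0.7 = 6 V, which is impossible.
Assume only D₁ conducts: V_N = 11 − 0.7 = 10.3 V, so I_R = 10.3/0.47 = 21.9 mA.
Check D₂: its anode-to-cathode voltage is 6.7 − 10.3 = -3.6 V < 0.7 V, so it is off. The assumption is consistent.

Only D₁ conducts; I_R ≈ 22 mA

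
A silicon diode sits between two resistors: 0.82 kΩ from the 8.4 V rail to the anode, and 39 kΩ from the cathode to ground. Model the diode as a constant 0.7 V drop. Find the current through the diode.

I ≈ 0.19 mA

The two resistors are in series with the diode, so KVL gives 8.4 = I·0.82 + 0.7 + I·39.
I = (8.4 − 0.7) / (0.82 + 39) kΩ = 7.7 / 39.8 = 0.193 mA.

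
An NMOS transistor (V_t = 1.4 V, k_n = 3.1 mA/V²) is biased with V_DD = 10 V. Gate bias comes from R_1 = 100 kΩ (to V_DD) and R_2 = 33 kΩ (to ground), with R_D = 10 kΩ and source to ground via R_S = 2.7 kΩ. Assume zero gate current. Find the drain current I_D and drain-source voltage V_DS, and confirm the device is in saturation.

I_D ≈ 0.25 mA, V_DS ≈ 6.8 V

V_G = V_DD·R_2/(R_1+R_2) = 10×33/133 = 2.48 V.
Assume saturation: I_D = (k_n/2)(V_GS − V_t)² with V_GS = V_G − I_D·R_S = 2.48 − 2.7·I_D.
Substituting gives 11.3·I_D² − 10·I_D + 1.81 = 0, with roots I_D = 0.251 or 0.638 mA.
The root I_D = 0.638 mA gives V_GS = 0.758 V ≤ V_t, so take I_D = 0.251 mA.
Then V_GS = 1.8 V and V_DS = V_DD − I_D(R_D+R_S) = 10 − 0.251×12.7 = 6.81 V.
Saturation requires V_DS ≥ V_GS − V_t = 0.403 V; 6.81 ≥ 0.403 ✓.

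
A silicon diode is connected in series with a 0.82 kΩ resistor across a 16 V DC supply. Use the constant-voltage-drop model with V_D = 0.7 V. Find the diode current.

I ≈ 19 mA

KVL around the loop: 16 = V_D + I·R = 0.7 + I × 0.82 kΩ.
So I = (16 − 0.7) / 0.82 kΩ = 15.3 / 0.82 = 18.7 mA.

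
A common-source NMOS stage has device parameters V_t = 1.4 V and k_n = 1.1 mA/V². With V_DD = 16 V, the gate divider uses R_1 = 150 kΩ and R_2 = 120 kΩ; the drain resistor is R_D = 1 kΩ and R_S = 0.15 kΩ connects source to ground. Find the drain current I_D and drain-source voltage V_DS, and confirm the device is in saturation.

I_D ≈ 9.9 mA, V_DS ≈ 4.7 V

V_G = V_DD·R_2/(R_1+R_2) = 16×120/270 = 7.11 V.
Assume saturation: I_D = (k_n/2)(V_GS − V_t)² with V_GS = V_G − I_D·R_S = 7.11 − 0.15·I_D.
Substituting gives 0.0124·I_D² − 1.94·I_D + 17.9 = 0, with roots I_D = 9.85 or 147 mA.
The root I_D = 147 mA gives V_GS = -15 V ≤ V_t, so take I_D = 9.85 mA.
Then V_GS = 5.63 V and V_DS = V_DD − I_D(R_D+R_S) = 16 − 9.85×1.15 = 4.67 V.
Saturation requires V_DS ≥ V_GS − V_t = 4.23 V; 4.67 ≥ 4.23 ✓.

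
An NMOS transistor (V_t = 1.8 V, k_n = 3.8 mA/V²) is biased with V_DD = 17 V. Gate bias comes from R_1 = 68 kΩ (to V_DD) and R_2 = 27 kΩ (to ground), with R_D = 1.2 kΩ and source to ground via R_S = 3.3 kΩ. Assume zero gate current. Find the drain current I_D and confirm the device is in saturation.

V_G = V_DD·R_2/(R_1+R_2) = 17×27/95 = 4.83 V.
Assume saturation: I_D = (k_n/2)(V_GS − V_t)² with V_GS = V_G − I_D·R_S = 4.83 − 3.3·I_D.
Substituting gives 20.7·I_D² − 39·I_D + 17.5 = 0, with roots I_D = 0.731 or 1.15 mA.
The root I_D = 1.15 mA gives V_GS = 1.02 V ≤ V_t, so take I_D = 0.731 mA.
Then V_GS = 2.42 V and V_DS = V_DD − I_D(R_D+R_S) = 17 − 0.731×4.5 = 13.7 V.
Saturation requires V_DS ≥ V_GS − V_t = 0.62 V; 13.7 ≥ 0.62 ✓.

I_D ≈ 0.73 mA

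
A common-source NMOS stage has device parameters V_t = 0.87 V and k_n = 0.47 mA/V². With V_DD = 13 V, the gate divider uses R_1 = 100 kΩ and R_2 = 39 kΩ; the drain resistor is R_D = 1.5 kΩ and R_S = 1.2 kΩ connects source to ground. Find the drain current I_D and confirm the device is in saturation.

I_D ≈ 0.79 mA

V_G = V_DD·R_2/(R_1+R_2) = 13×39/139 = 3.65 V.
Assume saturation: I_D = (k_n/2)(V_GS − V_t)² with V_GS = V_G − I_D·R_S = 3.65 − 1.2·I_D.
Substituting gives 0.338·I_D² − 2.57·I_D + 1.81 = 0, with roots I_D = 0.788 or 6.8 mA.
The root I_D = 6.8 mA gives V_GS = -4.51 V ≤ V_t, so take I_D = 0.788 mA.
Then V_GS = 2.7 V and V_DS = V_DD − I_D(R_D+R_S) = 13 − 0.788×2.7 = 10.9 V.
Saturation requires V_DS ≥ V_GS − V_t = 1.83 V; 10.9 ≥ 1.83 ✓.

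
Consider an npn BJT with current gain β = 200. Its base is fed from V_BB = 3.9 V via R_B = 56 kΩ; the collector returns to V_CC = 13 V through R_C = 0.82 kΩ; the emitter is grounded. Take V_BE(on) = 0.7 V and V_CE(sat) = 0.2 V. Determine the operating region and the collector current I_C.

Assume active. Base-emitter loop: I_B = (V_BB − V_BE)/R_B = (3.9 − 0.7)/56 = 0.0571 mA.
I_C = β·I_B = 200×0.0571 = 11.4 mA.
V_CE = V_CC − I_C·R_C = 13 − 11.4×0.82 = 3.63 V > V_CE(sat), so the active-region assumption holds.

active; I_C ≈ 11 mA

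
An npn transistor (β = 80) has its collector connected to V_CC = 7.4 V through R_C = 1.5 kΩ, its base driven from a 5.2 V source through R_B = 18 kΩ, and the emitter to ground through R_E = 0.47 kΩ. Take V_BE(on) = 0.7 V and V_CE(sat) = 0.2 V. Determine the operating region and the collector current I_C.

saturation; I_C ≈ 3.6 mA

Assume active: I_B = (5.2 − 0.7)/(18 + 81×0.47) = 0.0803 mA, I_C = β·I_B = 6.42 mA.
Then V_CE = 7.4 − 6.42×1.5 − 6.5×0.47 = -5.29 V < 0.2 V — the active assumption fails.
Re-solve with V_CE = 0.2 V. KCL at the emitter: V_E/R_E = (V_BB−0.7−V_E)/R_B + (V_CC−0.2−V_E)/R_C, giving V_E = 1.77 V.
I_C = (V_CC − 0.2 − V_E)/R_C = (7.2 − 1.77)/1.5 = 3.62 mA.
Check: I_B = (4.5 − 1.77)/18 = 0.152 mA, and β·I_B = 12.1 mA > I_C, confirming saturation.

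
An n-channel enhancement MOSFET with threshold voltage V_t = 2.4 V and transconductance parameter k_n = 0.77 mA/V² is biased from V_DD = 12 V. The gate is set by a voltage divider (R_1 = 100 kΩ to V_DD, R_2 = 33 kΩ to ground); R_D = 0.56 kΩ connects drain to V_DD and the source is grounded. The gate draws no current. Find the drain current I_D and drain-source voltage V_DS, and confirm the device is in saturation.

I_D ≈ 0.13 mA, V_DS ≈ 12 V

V_G = V_DD·R_2/(R_1+R_2) = 12×33/133 = 2.98 V. With the source grounded, V_GS = V_G = 2.98 V.
Assume saturation: I_D = (k_n/2)(V_GS − V_t)² = (0.77/2)×(2.98 − 2.4)² = 0.385×0.577² = 0.128 mA.
V_DS = V_DD − I_D·R_D = 12 − 0.128×0.56 = 11.9 V.
Saturation requires V_DS ≥ V_GS − V_t = 0.577 V; 11.9 ≥ 0.577 ✓.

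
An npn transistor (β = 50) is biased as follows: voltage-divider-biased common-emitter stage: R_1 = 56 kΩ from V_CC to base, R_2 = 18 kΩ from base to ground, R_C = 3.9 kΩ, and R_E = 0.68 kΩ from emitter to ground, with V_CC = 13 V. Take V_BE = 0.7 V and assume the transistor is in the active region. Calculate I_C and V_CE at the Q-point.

I_C ≈ 2.5 mA, V_CE ≈ 1.3 V

Thevenize the base divider: V_Th = V_CC·R_2/(R_1+R_2) = 13×18/74 = 3.16 V, R_Th = R_1‖R_2 = 13.6 kΩ.
Base-emitter loop: V_Th = I_B·R_Th + V_BE + (β+1)I_B·R_E, so I_B = (3.16 − 0.7) / (13.6 + 51×0.68) = 0.051 mA.
I_C = β·I_B = 50×0.051 = 2.55 mA, and I_E = (β+1)I_B = 2.6 mA.
V_CE = V_CC − I_C·R_C − I_E·R_E = 13 − 2.55×3.9 − 2.6×0.68 = 1.29 V.
V_CE = 1.29 V > 0.2 V confirms active-region operation.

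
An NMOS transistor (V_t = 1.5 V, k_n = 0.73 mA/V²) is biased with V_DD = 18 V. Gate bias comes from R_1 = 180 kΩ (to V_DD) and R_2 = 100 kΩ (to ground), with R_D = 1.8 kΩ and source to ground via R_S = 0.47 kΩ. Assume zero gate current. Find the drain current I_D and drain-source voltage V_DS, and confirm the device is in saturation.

V_G = V_DD·R_2/(R_1+R_2) = 18×100/280 = 6.43 V.
Assume saturation: I_D = (k_n/2)(V_GS − V_t)² with V_GS = V_G − I_D·R_S = 6.43 − 0.47·I_D.
Substituting gives 0.0806·I_D² − 2.69·I_D + 8.87 = 0, with roots I_D = 3.71 or 29.7 mA.
The root I_D = 29.7 mA gives V_GS = -7.52 V ≤ V_t, so take I_D = 3.71 mA.
Then V_GS = 4.69 V and V_DS = V_DD − I_D(R_D+R_S) = 18 − 3.71×2.27 = 9.59 V.
Saturation requires V_DS ≥ V_GS − V_t = 3.19 V; 9.59 ≥ 3.19 ✓.

I_D ≈ 3.7 mA, V_DS ≈ 9.6 V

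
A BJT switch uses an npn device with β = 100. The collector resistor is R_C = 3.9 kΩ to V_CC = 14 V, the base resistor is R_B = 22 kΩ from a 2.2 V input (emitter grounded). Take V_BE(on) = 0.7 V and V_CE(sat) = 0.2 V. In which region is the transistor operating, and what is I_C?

saturation; I_C ≈ 3.5 mA

Assume active: I_B = (2.2 − 0.7)/22 = 0.0682 mA, giving I_C = β·I_B = 6.82 mA.
But then V_CE = 14 − 6.82×3.9 = -12.6 V < V_CE(sat) = 0.2 V — impossible in the active region.
So the transistor is saturated. With V_CE = 0.2 V, I_C = (V_CC − 0.2)/R_C = 13.8/3.9 = 3.54 mA.
Check: β·I_B = 6.82 mA > I_C = 3.54 mA, confirming saturation.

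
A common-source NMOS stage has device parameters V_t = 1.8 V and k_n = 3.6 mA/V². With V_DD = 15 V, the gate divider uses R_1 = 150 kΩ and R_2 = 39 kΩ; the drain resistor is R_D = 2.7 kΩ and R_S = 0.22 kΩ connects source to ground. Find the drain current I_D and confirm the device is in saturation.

V_G = V_DD·R_2/(R_1+R_2) = 15×39/189 = 3.1 V.
Assume saturation: I_D = (k_n/2)(V_GS − V_t)² with V_GS = V_G − I_D·R_S = 3.1 − 0.22·I_D.
Substituting gives 0.0871·I_D² − 2.03·I_D + 3.02 = 0, with roots I_D = 1.6 or 21.7 mA.
The root I_D = 21.7 mA gives V_GS = -1.67 V ≤ V_t, so take I_D = 1.6 mA.
Then V_GS = 2.74 V and V_DS = V_DD − I_D(R_D+R_S) = 15 − 1.6×2.92 = 10.3 V.
Saturation requires V_DS ≥ V_GS − V_t = 0.943 V; 10.3 ≥ 0.943 ✓.

I_D ≈ 1.6 mA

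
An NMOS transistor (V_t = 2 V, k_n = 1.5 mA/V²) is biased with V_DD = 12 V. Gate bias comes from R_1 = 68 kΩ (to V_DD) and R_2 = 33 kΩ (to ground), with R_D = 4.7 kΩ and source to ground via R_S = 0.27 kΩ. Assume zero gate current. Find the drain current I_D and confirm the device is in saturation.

I_D ≈ 1.6 mA

V_G = V_DD·R_2/(R_1+R_2) = 12×33/101 = 3.92 V.
Assume saturation: I_D = (k_n/2)(V_GS − V_t)² with V_GS = V_G − I_D·R_S = 3.92 − 0.27·I_D.
Substituting gives 0.0547·I_D² − 1.78·I_D + 2.77 = 0, with roots I_D = 1.64 or 30.9 mA.
The root I_D = 30.9 mA gives V_GS = -4.42 V ≤ V_t, so take I_D = 1.64 mA.
Then V_GS = 3.48 V and V_DS = V_DD − I_D(R_D+R_S) = 12 − 1.64×4.97 = 3.85 V.
Saturation requires V_DS ≥ V_GS − V_t = 1.48 V; 3.85 ≥ 1.48 ✓.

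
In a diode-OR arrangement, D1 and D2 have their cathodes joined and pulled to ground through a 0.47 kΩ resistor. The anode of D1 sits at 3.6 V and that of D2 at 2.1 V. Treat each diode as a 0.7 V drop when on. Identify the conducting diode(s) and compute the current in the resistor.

Only D1 conducts; I_R ≈ 6.2 mA

Assume both conduct. Then node N would need to be at both 3.6−0.7 = 2.9 V and 2.1−0.7 = 1.4 V, which is impossible.
Assume only D1 conducts: V_N = 3.6 − 0.7 = 2.9 V, so I_R = 2.9/0.47 = 6.17 mA.
Check D2: its anode-to-cathode voltage is 2.1 − 2.9 = -0.8 V < 0.7 V, so it is off. The assumption is consistent.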